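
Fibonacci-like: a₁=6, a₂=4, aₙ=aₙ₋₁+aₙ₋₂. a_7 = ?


Computing iteratively: 6, 4, 10, 14, 24, 38, 62
a_7 = 62

a_7 = 62


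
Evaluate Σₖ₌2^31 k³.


Σₖ₌2^31 k³ = [31·32/2]² − [1·2/2]²
= 246016 − 1 = 246015

Σk³ = 246015


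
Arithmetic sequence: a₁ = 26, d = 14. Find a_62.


aₙ = a₁ + (n-1)d
= 26 + (62-1)×14
= 26 + 854
= 880

a_62 = 880


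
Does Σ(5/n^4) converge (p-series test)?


p-series test: Σ c/n^p converges if p > 1, diverges if p ≤ 1 (constant c > 0 doesn't affect convergence).
p = 4
4 > 1 → CONVERGES

Converges (p = 4 > 1)


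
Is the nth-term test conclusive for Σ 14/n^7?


lim(n→∞) 14/n^7 = 0
lim aₙ = 0 → nth-term test is INCONCLUSIVE
(Need other tests; this is actually a convergent p-series with p=7 > 1)

Inconclusive (lim aₙ = 0; need another test)


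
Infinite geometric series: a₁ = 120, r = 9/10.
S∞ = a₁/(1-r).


S∞ = a₁/(1-r) = 120/(1 - 9/10)
= 120/(1/10)
= 1200

S∞ = 1200


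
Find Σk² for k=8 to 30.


Σₖ₌8^30 k² = Σₖ₌₁^30 k² − Σₖ₌₁^7 k²
= 30·31·61/6 − 7·8·15/6
= 9455 − 140 = 9315

Σk² = 9315


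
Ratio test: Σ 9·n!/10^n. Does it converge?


aₙ = 9·n!/10^n
a_{n+1}/aₙ = (n+1)!/10^(n+1) × 10^n/n!  (constant 9 cancels)
= (n+1)/10
L = lim(n→∞) (n+1)/10 = ∞
L > 1 → series DIVERGES

Diverges (ratio test: L = ∞ > 1)


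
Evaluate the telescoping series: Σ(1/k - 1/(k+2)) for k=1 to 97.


Telescoping with gap 2: two head and two tail terms survive.
= (1 + 1/2) - (1/98 + 1/99)
= 3/2 - 1/98 - 1/99 = 7178/4851

Sum = 7178/4851


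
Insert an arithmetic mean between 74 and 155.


AM = (74 + 155)/2 = 229/2 = 114.5

AM = 114.5


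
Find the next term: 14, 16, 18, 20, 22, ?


Pattern: arithmetic (d=2)
Terms: 14, 16, 18, 20, 22
Next term = 24

Next term = 24


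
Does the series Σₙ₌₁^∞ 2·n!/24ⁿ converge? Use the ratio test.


aₙ = 2·n!/24^n
a_{n+1}/aₙ = (n+1)!/24^(n+1) × 24^n/n!  (constant 2 cancels)
= (n+1)/24
L = lim(n→∞) (n+1)/24 = ∞
L > 1 → series DIVERGES

Diverges (ratio test: L = ∞ > 1)


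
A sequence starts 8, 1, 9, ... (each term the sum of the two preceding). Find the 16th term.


Computing iteratively: 8, 1, 9, 10, 19, 29, 48, 77, 125, 202, 327, 529, ...
a_16 = 3626

a_16 = 3626


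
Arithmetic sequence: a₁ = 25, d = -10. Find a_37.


aₙ = a₁ + (n-1)d
= 25 + (37-1)×-10
= 25 - 360
= -335

a_37 = -335


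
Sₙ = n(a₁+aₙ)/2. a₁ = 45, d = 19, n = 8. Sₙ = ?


aₙ = 45 + (8-1)×19 = 178
Sₙ = n(a₁+aₙ)/2 = 8×(45+178)/2
= 8×223/2 = 892

S_8 = 892


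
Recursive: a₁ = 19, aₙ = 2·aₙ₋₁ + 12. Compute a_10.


Computing step by step:
a_1 = 19
a_2 = 50
a_3 = 112
a_4 = 236
a_5 = 484
a_6 = 980
a_7 = 1972
a_8 = 3956
a_9 = 7924
a_10 = 15860


a_10 = 15860


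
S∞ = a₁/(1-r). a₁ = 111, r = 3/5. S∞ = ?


S∞ = a₁/(1-r) = 111/(1 - 3/5)
= 111/(2/5)
= 555/2

S∞ = 555/2


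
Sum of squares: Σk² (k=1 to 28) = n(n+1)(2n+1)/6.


n = 28
n(n+1)(2n+1)/6 = 28×29×57/6
= 46284/6 = 7714

Σk² = 7714


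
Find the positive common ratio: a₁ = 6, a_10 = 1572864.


r^(n-1) = aₙ/a₁
r^9 = 1572864/6 = 262144
r = 262144^(1/9)
= 4

r = 4


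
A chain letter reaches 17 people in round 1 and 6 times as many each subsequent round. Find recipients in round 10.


aₙ = a₁·r^(n-1)
= 17×6^9
= 17×10077696
= 171320832

a_10 = 171320832


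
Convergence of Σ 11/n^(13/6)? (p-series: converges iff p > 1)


p-series test: Σ c/n^p converges if p > 1, diverges if p ≤ 1 (constant c > 0 doesn't affect convergence).
p = 13/6
13/6 > 1 → CONVERGES

Converges (p = 13/6 > 1)


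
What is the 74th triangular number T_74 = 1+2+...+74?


n(n+1)/2 = 74×75/2 = 5550/2 = 2775

Σk = 2775


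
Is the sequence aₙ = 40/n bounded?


a₁ = 40, a₂ = 40/2, a₃ = 40/3, ...
0 < aₙ ≤ 40 for all n ≥ 1
Lower bound: 0, Upper bound: 40
The sequence IS bounded

Bounded (0 < aₙ ≤ 40)


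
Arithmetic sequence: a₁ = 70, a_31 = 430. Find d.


d = (aₙ - a₁)/(n-1)
= (430 - 70)/(31-1)
= 360/30 = 12

d = 12


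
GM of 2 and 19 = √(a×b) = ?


GM = √(2×19) = √38 = 6.1644

GM = 6.1644


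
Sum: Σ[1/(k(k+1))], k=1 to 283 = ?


1/(k(k+1)) = 1/k - 1/(k+1) (partial fractions)
Telescoping: Σ = 1 - 1/284 = 283/284

Sum = 283/284


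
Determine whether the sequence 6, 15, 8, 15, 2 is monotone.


Differences: 9, -7, 7, -13
Difference at position 1 is +9 (> 0) but position 2 is -7 (< 0) — sequence both rises and falls
→ NOT monotonic

Not monotonic


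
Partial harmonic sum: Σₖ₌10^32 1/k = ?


Σₖ₌10^32 1/k = 1/10 + 1/11 + 1/12 + ... + 1/32
= 177548058726419/144403552893600
≈ 1.2295

Sum = 177548058726419/144403552893600 ≈ 1.2295


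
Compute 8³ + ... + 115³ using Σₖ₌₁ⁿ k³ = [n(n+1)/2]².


Σₖ₌8^115 k³ = [115·116/2]² − [7·8/2]²
= 44488900 − 784 = 44488116

Σk³ = 44488116


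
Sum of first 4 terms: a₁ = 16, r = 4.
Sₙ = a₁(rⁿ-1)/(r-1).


Sₙ = 16×(4^4 - 1)/(4 - 1)
= 16×(256 - 1)/3
= 16×255/3
= 1360

S_4 = 1360


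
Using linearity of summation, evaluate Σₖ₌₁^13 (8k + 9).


Σ(8k+9) = 8·Σk + 9·n
= 8·91 + 9·13
= 728 + 117 = 845

Σ = 845


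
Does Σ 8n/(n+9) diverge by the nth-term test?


lim(n→∞) 8n/(n+9) = 8/1 = 8  (divide numerator and denominator by n)
lim aₙ = 8 ≠ 0 → series DIVERGES

Diverges (lim aₙ = 8 ≠ 0)


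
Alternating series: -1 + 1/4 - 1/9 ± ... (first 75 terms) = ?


S = -1 + 1/4 - 1/9 + 1/16 - 1/25 + 1/36 - 1/49 + 1/64 ± ...
= -0.8226
(Full series converges to -π²/12 ≈ -0.8225)

S_75 = -0.8226


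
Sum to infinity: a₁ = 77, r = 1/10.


S∞ = a₁/(1-r) = 77/(1 - 1/10)
= 77/(9/10)
= 770/9

S∞ = 770/9


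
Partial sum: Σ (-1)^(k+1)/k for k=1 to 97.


S = 1 - 1/2 + 1/3 - 1/4 + 1/5 - 1/6 + 1/7 - 1/8 ± ...
= 0.6983
(Full series converges to +ln(2) ≈ +0.6931)

S_97 = 0.6983


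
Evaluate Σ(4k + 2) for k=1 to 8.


Σ(4k+2) = 4·Σk + 2·n
= 4·36 + 2·8
= 144 + 16 = 160

Σ = 160


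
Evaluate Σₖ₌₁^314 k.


n(n+1)/2 = 314×315/2 = 98910/2 = 49455

Σk = 49455


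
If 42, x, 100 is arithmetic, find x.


AM = (42 + 100)/2 = 142/2 = 71

AM = 71


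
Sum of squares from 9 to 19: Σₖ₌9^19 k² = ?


Σₖ₌9^19 k² = Σₖ₌₁^19 k² − Σₖ₌₁^8 k²
= 19·20·39/6 − 8·9·17/6
= 2470 − 204 = 2266

Σk² = 2266


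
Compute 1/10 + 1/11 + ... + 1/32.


Σₖ₌10^32 1/k = 1/10 + 1/11 + 1/12 + ... + 1/32
= 177548058726419/144403552893600
≈ 1.2295

Sum = 177548058726419/144403552893600 ≈ 1.2295


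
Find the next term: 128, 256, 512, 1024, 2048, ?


Pattern: powers of 2: 2ⁿ
Terms: 128, 256, 512, 1024, 2048
Next term = 4096

Next term = 4096


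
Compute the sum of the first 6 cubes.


n(n+1)/2 = 6×7/2 = 21
Σk³ = 21² = 441

Σk³ = 441


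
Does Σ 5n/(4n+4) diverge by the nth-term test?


lim(n→∞) 5n/(4n+4) = 5/4 = 5/4  (divide numerator and denominator by n)
lim aₙ = 5/4 ≠ 0 → series DIVERGES

Diverges (lim aₙ = 5/4 ≠ 0)


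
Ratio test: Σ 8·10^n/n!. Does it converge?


aₙ = 8·10^n/n!
a_{n+1}/aₙ = 10^(n+1)/(n+1)! × n!/10^n  (constant 8 cancels)
= 10/(n+1)
L = lim(n→∞) 10/(n+1) = 0
L < 1 → series CONVERGES

Converges (ratio test: L = 0 < 1)


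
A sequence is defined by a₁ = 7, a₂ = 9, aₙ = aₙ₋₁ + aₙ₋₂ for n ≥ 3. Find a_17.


Computing iteratively: 7, 9, 16, 25, 41, 66, 107, 173, 280, 453, 733, 1186, ...
a_17 = 13153

a_17 = 13153


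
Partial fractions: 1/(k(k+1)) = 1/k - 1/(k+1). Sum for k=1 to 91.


1/(k(k+1)) = 1/k - 1/(k+1) (partial fractions)
Telescoping: Σ = 1 - 1/92 = 91/92

Sum = 91/92


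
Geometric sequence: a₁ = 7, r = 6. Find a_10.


aₙ = a₁·r^(n-1)
= 7×6^9
= 7×10077696
= 70543872

a_10 = 70543872


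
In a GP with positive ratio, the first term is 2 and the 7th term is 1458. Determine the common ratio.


r^(n-1) = aₙ/a₁
r^6 = 1458/2 = 729
r = 729^(1/6)
= ±3; taking r > 0 gives r = 3

r = 3


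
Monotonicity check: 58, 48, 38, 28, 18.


Differences: -10, -10, -10, -10
All differences < 0 → strictly DECREASING

Monotonically decreasing


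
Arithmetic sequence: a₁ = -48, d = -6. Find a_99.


aₙ = a₁ + (n-1)d
= -48 + (99-1)×-6
= -48 - 588
= -636

a_99 = -636


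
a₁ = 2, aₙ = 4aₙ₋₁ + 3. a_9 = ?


Computing step by step:
a_1 = 2
a_2 = 11
a_3 = 47
a_4 = 191
a_5 = 767
a_6 = 3071
a_7 = 12287
a_8 = 49151
a_9 = 196607


a_9 = 196607


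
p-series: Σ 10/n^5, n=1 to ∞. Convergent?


p-series test: Σ c/n^p converges if p > 1, diverges if p ≤ 1 (constant c > 0 doesn't affect convergence).
p = 5
5 > 1 → CONVERGES

Converges (p = 5 > 1)


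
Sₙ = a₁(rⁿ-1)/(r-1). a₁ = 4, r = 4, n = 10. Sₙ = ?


Sₙ = 4×(4^10 - 1)/(4 - 1)
= 4×(1048576 - 1)/3
= 4×1048575/3
= 1398100

S_10 = 1398100


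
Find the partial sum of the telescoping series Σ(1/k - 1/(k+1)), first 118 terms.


Telescoping: adjacent terms cancel.
= 1/1 - 1/119
= 1 - 1/119 = 118/119

Sum = 118/119


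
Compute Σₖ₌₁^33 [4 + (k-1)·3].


aₙ = 4 + (33-1)×3 = 100
Sₙ = n(a₁+aₙ)/2 = 33×(4+100)/2
= 33×104/2 = 1716

S_33 = 1716


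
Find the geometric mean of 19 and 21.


GM = √(19×21) = √399 = 19.975

GM = 19.975


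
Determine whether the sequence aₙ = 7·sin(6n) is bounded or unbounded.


For all n, -1 ≤ sin(6n) ≤ 1, so -7 ≤ 7·sin(6n) ≤ 7
Lower bound: -7, Upper bound: 7
The sequence IS bounded

Bounded (-7 ≤ aₙ ≤ 7)


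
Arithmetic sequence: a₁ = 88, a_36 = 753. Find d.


d = (aₙ - a₁)/(n-1)
= (753 - 88)/(36-1)
= 665/35 = 19

d = 19


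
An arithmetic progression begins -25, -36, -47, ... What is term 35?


aₙ = a₁ + (n-1)d
= -25 + (35-1)×-11
= -25 - 374
= -399

a_35 = -399


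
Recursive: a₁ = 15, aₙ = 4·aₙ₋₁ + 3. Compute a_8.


Computing step by step:
a_1 = 15
a_2 = 63
a_3 = 255
a_4 = 1023
a_5 = 4095
a_6 = 16383
a_7 = 65535
a_8 = 262143


a_8 = 262143


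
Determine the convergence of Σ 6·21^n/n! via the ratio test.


aₙ = 6·21^n/n!
a_{n+1}/aₙ = 21^(n+1)/(n+1)! × n!/21^n  (constant 6 cancels)
= 21/(n+1)
L = lim(n→∞) 21/(n+1) = 0
L < 1 → series CONVERGES

Converges (ratio test: L = 0 < 1)


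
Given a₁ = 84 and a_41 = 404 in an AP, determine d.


d = (aₙ - a₁)/(n-1)
= (404 - 84)/(41-1)
= 320/40 = 8

d = 8


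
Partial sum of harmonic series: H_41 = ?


H_41 = 1/1 + 1/2 + 1/3 + ... + 1/41
= 85691034670497533/19914562703599200
≈ 4.3029

H_41 = 85691034670497533/19914562703599200 ≈ 4.3029


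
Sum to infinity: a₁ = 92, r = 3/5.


S∞ = a₁/(1-r) = 92/(1 - 3/5)
= 92/(2/5)
= 230

S∞ = 230


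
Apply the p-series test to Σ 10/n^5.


p-series test: Σ c/n^p converges if p > 1, diverges if p ≤ 1 (constant c > 0 doesn't affect convergence).
p = 5
5 > 1 → CONVERGES

Converges (p = 5 > 1)


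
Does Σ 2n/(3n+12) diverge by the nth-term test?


lim(n→∞) 2n/(3n+12) = 2/3 = 2/3  (divide numerator and denominator by n)
lim aₙ = 2/3 ≠ 0 → series DIVERGES

Diverges (lim aₙ = 2/3 ≠ 0)


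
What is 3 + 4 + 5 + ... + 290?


Σₖ₌3^290 k = Σₖ₌₁^290 k − Σₖ₌₁^2 k
= 290·291/2 − 2·3/2
= 42195 − 3 = 42192

Σk = 42192


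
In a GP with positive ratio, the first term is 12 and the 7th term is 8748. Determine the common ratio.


r^(n-1) = aₙ/a₁
r^6 = 8748/12 = 729
r = 729^(1/6)
= ±3; taking r > 0 gives r = 3

r = 3


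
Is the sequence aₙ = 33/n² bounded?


a₁ = 33, a₂ = 33/4, a₃ = 33/9, ...
0 < aₙ ≤ 33 for all n ≥ 1
The sequence IS bounded

Bounded (0 < aₙ ≤ 33)


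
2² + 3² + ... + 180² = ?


Σₖ₌2^180 k² = Σₖ₌₁^180 k² − Σₖ₌₁^1 k²
= 180·181·361/6 − 1·2·3/6
= 1960230 − 1 = 1960229

Σk² = 1960229


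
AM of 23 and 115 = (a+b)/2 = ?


AM = (23 + 115)/2 = 138/2 = 69

AM = 69


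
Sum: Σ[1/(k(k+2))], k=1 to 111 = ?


1/(k(k+2)) = (1/2)·(1/k - 1/(k+2)) (partial fractions)
Telescoping: Σ = (1/2)·(1 + 1/2 - 1/112 - 1/113) = 18759/25312

Sum = 18759/25312


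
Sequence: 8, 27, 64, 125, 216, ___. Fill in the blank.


Pattern: perfect cubes: n³
Terms: 8, 27, 64, 125, 216
Next term = 343

Next term = 343


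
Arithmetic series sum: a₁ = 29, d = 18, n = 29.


aₙ = 29 + (29-1)×18 = 533
Sₙ = n(a₁+aₙ)/2 = 29×(29+533)/2
= 29×562/2 = 8149

S_29 = 8149


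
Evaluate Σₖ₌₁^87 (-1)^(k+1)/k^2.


S = 1 - 1/4 + 1/9 - 1/16 + 1/25 - 1/36 + 1/49 - 1/64 ± ...
= 0.8225
(Full series converges to +π²/12 ≈ +0.8225)

S_87 = 0.8225


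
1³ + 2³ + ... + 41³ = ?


n(n+1)/2 = 41×42/2 = 861
Σk³ = 861² = 741321

Σk³ = 741321


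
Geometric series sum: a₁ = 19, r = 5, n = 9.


Sₙ = 19×(5^9 - 1)/(5 - 1)
= 19×(1953125 - 1)/4
= 19×1953124/4
= 9277339

S_9 = 9277339


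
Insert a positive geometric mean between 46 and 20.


GM = √(46×20) = √920 = 30.3315

GM = 30.3315


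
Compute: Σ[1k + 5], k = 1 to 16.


Σ(1k+5) = 1·Σk + 5·n
= 1·136 + 5·16
= 136 + 80 = 216

Σ = 216


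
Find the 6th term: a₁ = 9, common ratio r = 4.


aₙ = a₁·r^(n-1)
= 9×4^5
= 9×1024
= 9216

a_6 = 9216


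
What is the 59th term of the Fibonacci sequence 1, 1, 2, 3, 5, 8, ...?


Fibonacci sequence: 1, 1, 2, 3, 5, 8, 13, 21, 34, 55, 89, ...
F(59) = 956722026041

F(59) = 956722026041


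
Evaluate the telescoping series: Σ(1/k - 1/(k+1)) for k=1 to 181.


Telescoping: adjacent terms cancel.
= 1/1 - 1/182
= 1 - 1/182 = 181/182

Sum = 181/182


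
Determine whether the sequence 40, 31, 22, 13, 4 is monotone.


Differences: -9, -9, -9, -9
All differences < 0 → strictly DECREASING

Monotonically decreasing


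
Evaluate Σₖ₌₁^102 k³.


n(n+1)/2 = 102×103/2 = 5253
Σk³ = 5253² = 27594009

Σk³ = 27594009


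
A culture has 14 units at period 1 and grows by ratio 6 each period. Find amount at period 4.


aₙ = a₁·r^(n-1)
= 14×6^3
= 14×216
= 3024

a_4 = 3024


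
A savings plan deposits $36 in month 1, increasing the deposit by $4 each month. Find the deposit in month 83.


aₙ = a₁ + (n-1)d
= 36 + (83-1)×4
= 36 + 328
= 364

a_83 = 364


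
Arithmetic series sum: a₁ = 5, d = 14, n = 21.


aₙ = 5 + (21-1)×14 = 285
Sₙ = n(a₁+aₙ)/2 = 21×(5+285)/2
= 21×290/2 = 3045

S_21 = 3045


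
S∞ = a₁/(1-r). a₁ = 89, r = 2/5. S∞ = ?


S∞ = a₁/(1-r) = 89/(1 - 2/5)
= 89/(3/5)
= 445/3

S∞ = 445/3


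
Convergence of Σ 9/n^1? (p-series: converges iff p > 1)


p-series test: Σ c/n^p converges if p > 1, diverges if p ≤ 1 (constant c > 0 doesn't affect convergence).
p = 1
1 ≤ 1 → DIVERGES

Diverges (p = 1 ≤ 1)


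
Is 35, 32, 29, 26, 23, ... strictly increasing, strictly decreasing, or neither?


Differences: -3, -3, -3, -3
All differences < 0 → strictly DECREASING

Monotonically decreasing


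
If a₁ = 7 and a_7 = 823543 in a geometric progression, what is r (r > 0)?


r^(n-1) = aₙ/a₁
r^6 = 823543/7 = 117649
r = 117649^(1/6)
= ±7; taking r > 0 gives r = 7

r = 7


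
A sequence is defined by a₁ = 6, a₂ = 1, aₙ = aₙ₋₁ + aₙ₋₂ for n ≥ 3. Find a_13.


Computing iteratively: 6, 1, 7, 8, 15, 23, 38, 61, 99, 160, 259, 419, ...
a_13 = 678

a_13 = 678


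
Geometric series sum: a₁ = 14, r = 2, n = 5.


Sₙ = 14×(2^5 - 1)/(2 - 1)
= 14×(32 - 1)/1
= 14×31/1
= 434

S_5 = 434


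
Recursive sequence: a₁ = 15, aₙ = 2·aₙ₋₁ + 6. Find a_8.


Computing step by step:
a_1 = 15
a_2 = 36
a_3 = 78
a_4 = 162
a_5 = 330
a_6 = 666
a_7 = 1338
a_8 = 2682


a_8 = 2682


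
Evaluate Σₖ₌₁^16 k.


n(n+1)/2 = 16×17/2 = 272/2 = 136

Σk = 136


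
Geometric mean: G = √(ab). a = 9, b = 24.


GM = √(9×24) = √216 = 14.6969

GM = 14.6969


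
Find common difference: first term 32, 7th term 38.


d = (aₙ - a₁)/(n-1)
= (38 - 32)/(7-1)
= 6/6 = 1

d = 1


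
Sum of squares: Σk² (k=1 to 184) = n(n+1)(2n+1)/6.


n = 184
n(n+1)(2n+1)/6 = 184×185×369/6
= 12560760/6 = 2093460

Σk² = 2093460


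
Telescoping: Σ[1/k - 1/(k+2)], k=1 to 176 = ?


Telescoping with gap 2: two head and two tail terms survive.
= (1 + 1/2) - (1/177 + 1/178)
= 3/2 - 1/177 - 1/178 = 23452/15753

Sum = 23452/15753


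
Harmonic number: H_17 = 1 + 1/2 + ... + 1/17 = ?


H_17 = 1/1 + 1/2 + 1/3 + ... + 1/17
= 42142223/12252240
≈ 3.4396

H_17 = 42142223/12252240 ≈ 3.4396


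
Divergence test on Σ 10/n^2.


lim(n→∞) 10/n^2 = 0
lim aₙ = 0 → nth-term test is INCONCLUSIVE
(Need other tests; this is actually a convergent p-series with p=2 > 1)

Inconclusive (lim aₙ = 0; need another test)


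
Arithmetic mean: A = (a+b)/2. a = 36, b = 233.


AM = (36 + 233)/2 = 269/2 = 134.5

AM = 134.5


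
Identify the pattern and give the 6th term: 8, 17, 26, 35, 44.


Pattern: arithmetic (d=9)
Terms: 8, 17, 26, 35, 44
Next term = 53

Next term = 53


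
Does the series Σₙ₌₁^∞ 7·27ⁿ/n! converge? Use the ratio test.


aₙ = 7·27^n/n!
a_{n+1}/aₙ = 27^(n+1)/(n+1)! × n!/27^n  (constant 7 cancels)
= 27/(n+1)
L = lim(n→∞) 27/(n+1) = 0
L < 1 → series CONVERGES

Converges (ratio test: L = 0 < 1)


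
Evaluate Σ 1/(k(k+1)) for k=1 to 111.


1/(k(k+1)) = 1/k - 1/(k+1) (partial fractions)
Telescoping: Σ = 1 - 1/112 = 111/112

Sum = 111/112


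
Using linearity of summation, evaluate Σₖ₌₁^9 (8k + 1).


Σ(8k+1) = 8·Σk + 1·n
= 8·45 + 1·9
= 360 + 9 = 369

Σ = 369


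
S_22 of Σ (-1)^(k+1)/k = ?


S = 1 - 1/2 + 1/3 - 1/4 + 1/5 - 1/6 + 1/7 - 1/8 ± ...
= 0.6709
(Full series converges to +ln(2) ≈ +0.6931)

S_22 = 0.6709


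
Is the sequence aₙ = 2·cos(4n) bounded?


For all n, -1 ≤ cos(4n) ≤ 1, so -2 ≤ 2·cos(4n) ≤ 2
Lower bound: -2, Upper bound: 2
The sequence IS bounded

Bounded (-2 ≤ aₙ ≤ 2)


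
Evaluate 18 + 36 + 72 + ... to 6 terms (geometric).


Sₙ = 18×(2^6 - 1)/(2 - 1)
= 18×(64 - 1)/1
= 18×63/1
= 1134

S_6 = 1134


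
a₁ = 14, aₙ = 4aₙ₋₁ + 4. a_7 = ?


Computing step by step:
a_1 = 14
a_2 = 60
a_3 = 244
a_4 = 980
a_5 = 3924
a_6 = 15700
a_7 = 62804


a_7 = 62804


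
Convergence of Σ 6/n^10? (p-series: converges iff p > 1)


p-series test: Σ c/n^p converges if p > 1, diverges if p ≤ 1 (constant c > 0 doesn't affect convergence).
p = 10
10 > 1 → CONVERGES

Converges (p = 10 > 1)


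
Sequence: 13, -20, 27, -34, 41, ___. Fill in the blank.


Pattern: alternating sign, magnitude arithmetic (d=7)
Terms: 13, -20, 27, -34, 41
Next term = -48

Next term = -48


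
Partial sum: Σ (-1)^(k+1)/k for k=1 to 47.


S = 1 - 1/2 + 1/3 - 1/4 + 1/5 - 1/6 + 1/7 - 1/8 ± ...
= 0.7037
(Full series converges to +ln(2) ≈ +0.6931)

S_47 = 0.7037


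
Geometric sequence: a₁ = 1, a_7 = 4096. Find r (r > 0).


r^(n-1) = aₙ/a₁
r^6 = 4096/1 = 4096
r = 4096^(1/6)
= ±4; taking r > 0 gives r = 4

r = 4


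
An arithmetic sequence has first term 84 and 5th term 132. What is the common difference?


d = (aₙ - a₁)/(n-1)
= (132 - 84)/(5-1)
= 48/4 = 12

d = 12


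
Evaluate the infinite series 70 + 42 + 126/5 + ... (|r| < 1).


S∞ = a₁/(1-r) = 70/(1 - 3/5)
= 70/(2/5)
= 175

S∞ = 175


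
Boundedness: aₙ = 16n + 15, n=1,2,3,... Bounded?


aₙ = 16n + 15 → as n→∞, aₙ→∞
No finite upper bound exists
The sequence is UNBOUNDED

Unbounded (aₙ → ∞ as n → ∞)


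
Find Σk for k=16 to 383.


Σₖ₌16^383 k = Σₖ₌₁^383 k − Σₖ₌₁^15 k
= 383·384/2 − 15·16/2
= 73536 − 120 = 73416

Σk = 73416


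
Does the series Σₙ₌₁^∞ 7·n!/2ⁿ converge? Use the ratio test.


aₙ = 7·n!/2^n
a_{n+1}/aₙ = (n+1)!/2^(n+1) × 2^n/n!  (constant 7 cancels)
= (n+1)/2
L = lim(n→∞) (n+1)/2 = ∞
L > 1 → series DIVERGES

Diverges (ratio test: L = ∞ > 1)


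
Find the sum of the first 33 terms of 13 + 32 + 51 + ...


aₙ = 13 + (33-1)×19 = 621
Sₙ = n(a₁+aₙ)/2 = 33×(13+621)/2
= 33×634/2 = 10461

S_33 = 10461


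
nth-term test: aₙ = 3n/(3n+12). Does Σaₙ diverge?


lim(n→∞) 3n/(3n+12) = 3/3 = 1  (divide numerator and denominator by n)
lim aₙ = 1 ≠ 0 → series DIVERGES

Diverges (lim aₙ = 1 ≠ 0)


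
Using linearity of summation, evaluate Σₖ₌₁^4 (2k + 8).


Σ(2k+8) = 2·Σk + 8·n
= 2·10 + 8·4
= 20 + 32 = 52

Σ = 52


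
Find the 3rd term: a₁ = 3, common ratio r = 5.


aₙ = a₁·r^(n-1)
= 3×5^2
= 3×25
= 75

a_3 = 75


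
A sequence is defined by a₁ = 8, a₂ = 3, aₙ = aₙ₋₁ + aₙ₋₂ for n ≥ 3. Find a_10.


Computing iteratively: 8, 3, 11, 14, 25, 39, 64, 103, 167, 270
a_10 = 270

a_10 = 270


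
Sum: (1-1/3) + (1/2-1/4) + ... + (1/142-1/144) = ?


Telescoping with gap 2: two head and two tail terms survive.
= (1 + 1/2) - (1/143 + 1/144)
= 3/2 - 1/143 - 1/144 = 30601/20592

Sum = 30601/20592


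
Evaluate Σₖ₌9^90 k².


Σₖ₌9^90 k² = Σₖ₌₁^90 k² − Σₖ₌₁^8 k²
= 90·91·181/6 − 8·9·17/6
= 247065 − 204 = 246861

Σk² = 246861


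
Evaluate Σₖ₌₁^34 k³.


n(n+1)/2 = 34×35/2 = 595
Σk³ = 595² = 354025

Σk³ = 354025


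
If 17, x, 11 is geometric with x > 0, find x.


GM = √(17×11) = √187 = 13.6748

GM = 13.6748


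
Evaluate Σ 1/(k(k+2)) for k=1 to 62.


1/(k(k+2)) = (1/2)·(1/k - 1/(k+2)) (partial fractions)
Telescoping: Σ = (1/2)·(1 + 1/2 - 1/63 - 1/64) = 5921/8064

Sum = 5921/8064


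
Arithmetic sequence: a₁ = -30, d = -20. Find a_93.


aₙ = a₁ + (n-1)d
= -30 + (93-1)×-20
= -30 - 1840
= -1870

a_93 = -1870


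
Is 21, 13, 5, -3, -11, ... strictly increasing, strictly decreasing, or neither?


Differences: -8, -8, -8, -8
All differences < 0 → strictly DECREASING

Monotonically decreasing


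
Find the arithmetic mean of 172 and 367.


AM = (172 + 367)/2 = 539/2 = 269.5

AM = 269.5


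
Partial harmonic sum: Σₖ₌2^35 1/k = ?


Σₖ₌2^35 1/k = 1/2 + 1/3 + 1/4 + ... + 1/35
= 41309674280509/13127595717600
≈ 3.1468

Sum = 41309674280509/13127595717600 ≈ 3.1468


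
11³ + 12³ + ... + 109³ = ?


Σₖ₌11^109 k³ = [109·110/2]² − [10·11/2]²
= 35940025 − 3025 = 35937000

Σk³ = 35937000


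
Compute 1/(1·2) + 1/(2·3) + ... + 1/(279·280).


1/(k(k+1)) = 1/k - 1/(k+1) (partial fractions)
Telescoping: Σ = 1 - 1/280 = 279/280

Sum = 279/280


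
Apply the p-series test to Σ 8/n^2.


p-series test: Σ c/n^p converges if p > 1, diverges if p ≤ 1 (constant c > 0 doesn't affect convergence).
p = 2
2 > 1 → CONVERGES

Converges (p = 2 > 1)


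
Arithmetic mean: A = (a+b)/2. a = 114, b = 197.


AM = (114 + 197)/2 = 311/2 = 155.5

AM = 155.5


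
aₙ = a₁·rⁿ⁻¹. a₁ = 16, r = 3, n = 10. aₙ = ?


aₙ = a₁·r^(n-1)
= 16×3^9
= 16×19683
= 314928

a_10 = 314928


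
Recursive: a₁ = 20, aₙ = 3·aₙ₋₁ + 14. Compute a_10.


Computing step by step:
a_1 = 20
a_2 = 74
a_3 = 236
a_4 = 722
a_5 = 2180
a_6 = 6554
a_7 = 19676
a_8 = 59042
a_9 = 177140
a_10 = 531434


a_10 = 531434


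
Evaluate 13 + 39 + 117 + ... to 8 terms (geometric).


Sₙ = 13×(3^8 - 1)/(3 - 1)
= 13×(6561 - 1)/2
= 13×6560/2
= 42640

S_8 = 42640


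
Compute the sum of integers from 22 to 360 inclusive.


Σₖ₌22^360 k = Σₖ₌₁^360 k − Σₖ₌₁^21 k
= 360·361/2 − 21·22/2
= 64980 − 231 = 64749

Σk = 64749


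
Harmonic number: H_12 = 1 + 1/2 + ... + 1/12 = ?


H_12 = 1/1 + 1/2 + 1/3 + ... + 1/12
= 86021/27720
≈ 3.1032

H_12 = 86021/27720 ≈ 3.1032


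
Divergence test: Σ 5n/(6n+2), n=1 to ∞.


lim(n→∞) 5n/(6n+2) = 5/6 = 5/6  (divide numerator and denominator by n)
lim aₙ = 5/6 ≠ 0 → series DIVERGES

Diverges (lim aₙ = 5/6 ≠ 0)


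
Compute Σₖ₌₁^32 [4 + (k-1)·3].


aₙ = 4 + (32-1)×3 = 97
Sₙ = n(a₁+aₙ)/2 = 32×(4+97)/2
= 32×101/2 = 1616

S_32 = 1616


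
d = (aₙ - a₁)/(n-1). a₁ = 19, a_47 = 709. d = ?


d = (aₙ - a₁)/(n-1)
= (709 - 19)/(47-1)
= 690/46 = 15

d = 15


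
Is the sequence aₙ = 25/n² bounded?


a₁ = 25, a₂ = 25/4, a₃ = 25/9, ...
0 < aₙ ≤ 25 for all n ≥ 1
The sequence IS bounded

Bounded (0 < aₙ ≤ 25)


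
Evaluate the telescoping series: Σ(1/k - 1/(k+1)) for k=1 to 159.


Telescoping: adjacent terms cancel.
= 1/1 - 1/160
= 1 - 1/160 = 159/160

Sum = 159/160


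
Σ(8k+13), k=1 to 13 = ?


Σ(8k+13) = 8·Σk + 13·n
= 8·91 + 13·13
= 728 + 169 = 897

Σ = 897


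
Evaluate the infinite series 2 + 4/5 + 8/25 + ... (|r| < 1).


S∞ = a₁/(1-r) = 2/(1 - 2/5)
= 2/(3/5)
= 10/3

S∞ = 10/3


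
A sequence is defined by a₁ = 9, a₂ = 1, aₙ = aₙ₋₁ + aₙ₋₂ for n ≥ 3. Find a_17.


Computing iteratively: 9, 1, 10, 11, 21, 32, 53, 85, 138, 223, 361, 584, ...
a_17 = 6477

a_17 = 6477


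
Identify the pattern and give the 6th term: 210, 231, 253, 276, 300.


Pattern: triangular numbers: n(n+1)/2
Terms: 210, 231, 253, 276, 300
Next term = 325

Next term = 325


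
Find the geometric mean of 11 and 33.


GM = √(11×33) = √363 = 19.0526

GM = 19.0526


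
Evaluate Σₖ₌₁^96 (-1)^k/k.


S = -1 + 1/2 - 1/3 + 1/4 - 1/5 + 1/6 - 1/7 + 1/8 ± ...
= -0.688
(Full series converges to -ln(2) ≈ -0.6931)

S_96 = -0.688


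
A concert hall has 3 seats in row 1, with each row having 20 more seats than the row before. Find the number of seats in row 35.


aₙ = a₁ + (n-1)d
= 3 + (35-1)×20
= 3 + 680
= 683

a_35 = 683


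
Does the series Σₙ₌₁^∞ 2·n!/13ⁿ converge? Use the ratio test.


aₙ = 2·n!/13^n
a_{n+1}/aₙ = (n+1)!/13^(n+1) × 13^n/n!  (constant 2 cancels)
= (n+1)/13
L = lim(n→∞) (n+1)/13 = ∞
L > 1 → series DIVERGES

Diverges (ratio test: L = ∞ > 1)


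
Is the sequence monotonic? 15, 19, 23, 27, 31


Differences: 4, 4, 4, 4
All differences > 0 → strictly INCREASING

Monotonically increasing


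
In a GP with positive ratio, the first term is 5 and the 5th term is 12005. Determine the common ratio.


r^(n-1) = aₙ/a₁
r^4 = 12005/5 = 2401
r = 2401^(1/4)
= ±7; taking r > 0 gives r = 7

r = 7


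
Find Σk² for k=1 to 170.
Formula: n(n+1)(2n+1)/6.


n = 170
n(n+1)(2n+1)/6 = 170×171×341/6
= 9912870/6 = 1652145

Σk² = 1652145


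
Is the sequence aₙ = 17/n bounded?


a₁ = 17, a₂ = 17/2, a₃ = 17/3, ...
0 < aₙ ≤ 17 for all n ≥ 1
Lower bound: 0, Upper bound: 17
The sequence IS bounded

Bounded (0 < aₙ ≤ 17)


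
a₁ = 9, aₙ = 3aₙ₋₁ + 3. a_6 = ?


Computing step by step:
a_1 = 9
a_2 = 30
a_3 = 93
a_4 = 282
a_5 = 849
a_6 = 2550


a_6 = 2550


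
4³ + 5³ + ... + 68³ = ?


Σₖ₌4^68 k³ = [68·69/2]² − [3·4/2]²
= 5503716 − 36 = 5503680

Σk³ = 5503680


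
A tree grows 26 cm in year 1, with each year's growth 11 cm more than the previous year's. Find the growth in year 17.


aₙ = a₁ + (n-1)d
= 26 + (17-1)×11
= 26 + 176
= 202

a_17 = 202


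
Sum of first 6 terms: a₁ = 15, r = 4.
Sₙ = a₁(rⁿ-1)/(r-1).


Sₙ = 15×(4^6 - 1)/(4 - 1)
= 15×(4096 - 1)/3
= 15×4095/3
= 20475

S_6 = 20475


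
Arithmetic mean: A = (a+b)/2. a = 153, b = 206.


AM = (153 + 206)/2 = 359/2 = 179.5

AM = 179.5


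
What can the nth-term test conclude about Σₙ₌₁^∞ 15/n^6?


lim(n→∞) 15/n^6 = 0
lim aₙ = 0 → nth-term test is INCONCLUSIVE
(Need other tests; this is actually a convergent p-series with p=6 > 1)

Inconclusive (lim aₙ = 0; need another test)


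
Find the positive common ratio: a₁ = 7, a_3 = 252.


r^(n-1) = aₙ/a₁
r^2 = 252/7 = 36
r = 36^(1/2)
= ±6; taking r > 0 gives r = 6

r = 6


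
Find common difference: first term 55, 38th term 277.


d = (aₙ - a₁)/(n-1)
= (277 - 55)/(38-1)
= 222/37 = 6

d = 6


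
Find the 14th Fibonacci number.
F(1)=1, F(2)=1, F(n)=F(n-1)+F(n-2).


Fibonacci sequence: 1, 1, 2, 3, 5, 8, 13, 21, 34, 55, 89, ...
F(14) = 377

F(14) = 377


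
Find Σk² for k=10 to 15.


Σₖ₌10^15 k² = Σₖ₌₁^15 k² − Σₖ₌₁^9 k²
= 15·16·31/6 − 9·10·19/6
= 1240 − 285 = 955

Σk² = 955


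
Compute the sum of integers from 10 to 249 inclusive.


Σₖ₌10^249 k = Σₖ₌₁^249 k − Σₖ₌₁^9 k
= 249·250/2 − 9·10/2
= 31125 − 45 = 31080

Σk = 31080


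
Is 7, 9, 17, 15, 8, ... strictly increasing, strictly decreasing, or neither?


Differences: 2, 8, -2, -7
Difference at position 1 is +2 (> 0) but position 3 is -2 (< 0) — sequence both rises and falls
→ NOT monotonic

Not monotonic


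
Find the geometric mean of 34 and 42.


GM = √(34×42) = √1428 = 37.7889

GM = 37.7889


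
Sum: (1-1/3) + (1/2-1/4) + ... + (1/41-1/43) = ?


Telescoping with gap 2: two head and two tail terms survive.
= (1 + 1/2) - (1/42 + 1/43)
= 3/2 - 1/42 - 1/43 = 1312/903

Sum = 1312/903


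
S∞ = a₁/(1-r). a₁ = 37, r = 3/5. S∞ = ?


S∞ = a₁/(1-r) = 37/(1 - 3/5)
= 37/(2/5)
= 185/2

S∞ = 185/2


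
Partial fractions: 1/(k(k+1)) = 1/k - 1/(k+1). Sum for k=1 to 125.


1/(k(k+1)) = 1/k - 1/(k+1) (partial fractions)
Telescoping: Σ = 1 - 1/126 = 125/126

Sum = 125/126


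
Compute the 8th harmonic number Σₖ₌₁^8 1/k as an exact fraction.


H_8 = 1/1 + 1/2 + 1/3 + 1/4 + 1/5 + 1/6 + 1/7 + 1/8
= 761/280
≈ 2.7179

H_8 = 761/280 ≈ 2.7179


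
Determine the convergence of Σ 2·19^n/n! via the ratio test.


aₙ = 2·19^n/n!
a_{n+1}/aₙ = 19^(n+1)/(n+1)! × n!/19^n  (constant 2 cancels)
= 19/(n+1)
L = lim(n→∞) 19/(n+1) = 0
L < 1 → series CONVERGES

Converges (ratio test: L = 0 < 1)


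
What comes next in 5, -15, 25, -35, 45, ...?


Pattern: alternating sign, magnitude arithmetic (d=10)
Terms: 5, -15, 25, -35, 45
Next term = -55

Next term = -55


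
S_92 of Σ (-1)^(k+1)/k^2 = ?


S = 1 - 1/4 + 1/9 - 1/16 + 1/25 - 1/36 + 1/49 - 1/64 ± ...
= 0.8224
(Full series converges to +π²/12 ≈ +0.8225)

S_92 = 0.8224


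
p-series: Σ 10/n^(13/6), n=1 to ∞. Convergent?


p-series test: Σ c/n^p converges if p > 1, diverges if p ≤ 1 (constant c > 0 doesn't affect convergence).
p = 13/6
13/6 > 1 → CONVERGES

Converges (p = 13/6 > 1)


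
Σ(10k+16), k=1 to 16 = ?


Σ(10k+16) = 10·Σk + 16·n
= 10·136 + 16·16
= 1360 + 256 = 1616

Σ = 1616


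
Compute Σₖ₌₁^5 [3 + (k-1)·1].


aₙ = 3 + (5-1)×1 = 7
Sₙ = n(a₁+aₙ)/2 = 5×(3+7)/2
= 5×10/2 = 25

S_5 = 25


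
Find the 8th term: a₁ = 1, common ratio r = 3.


aₙ = a₁·r^(n-1)
= 1×3^7
= 1×2187
= 2187

a_8 = 2187


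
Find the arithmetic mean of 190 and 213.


AM = (190 + 213)/2 = 403/2 = 201.5

AM = 201.5


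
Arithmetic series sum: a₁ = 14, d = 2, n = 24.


aₙ = 14 + (24-1)×2 = 60
Sₙ = n(a₁+aₙ)/2 = 24×(14+60)/2
= 24×74/2 = 888

S_24 = 888


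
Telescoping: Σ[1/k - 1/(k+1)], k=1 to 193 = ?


Telescoping: adjacent terms cancel.
= 1/1 - 1/194
= 1 - 1/194 = 193/194

Sum = 193/194


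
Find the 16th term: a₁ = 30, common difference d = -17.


aₙ = a₁ + (n-1)d
= 30 + (16-1)×-17
= 30 - 255
= -225

a_16 = -225


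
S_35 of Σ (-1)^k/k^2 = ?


S = -1 + 1/4 - 1/9 + 1/16 - 1/25 + 1/36 - 1/49 + 1/64 ± ...
= -0.8229
(Full series converges to -π²/12 ≈ -0.8225)

S_35 = -0.8229


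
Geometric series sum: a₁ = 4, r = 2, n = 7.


Sₙ = 4×(2^7 - 1)/(2 - 1)
= 4×(128 - 1)/1
= 4×127/1
= 508

S_7 = 508


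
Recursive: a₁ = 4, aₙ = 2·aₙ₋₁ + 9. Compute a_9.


Computing step by step:
a_1 = 4
a_2 = 17
a_3 = 43
a_4 = 95
a_5 = 199
a_6 = 407
a_7 = 823
a_8 = 1655
a_9 = 3319


a_9 = 3319


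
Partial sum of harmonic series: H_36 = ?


H_36 = 1/1 + 1/2 + 1/3 + ... + 1/36
= 54801925434709/13127595717600
≈ 4.1746

H_36 = 54801925434709/13127595717600 ≈ 4.1746


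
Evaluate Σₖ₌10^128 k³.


Σₖ₌10^128 k³ = [128·129/2]² − [9·10/2]²
= 68161536 − 2025 = 68159511

Σk³ = 68159511


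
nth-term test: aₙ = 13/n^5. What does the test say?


lim(n→∞) 13/n^5 = 0
lim aₙ = 0 → nth-term test is INCONCLUSIVE
(Need other tests; this is actually a convergent p-series with p=5 > 1)

Inconclusive (lim aₙ = 0; need another test)


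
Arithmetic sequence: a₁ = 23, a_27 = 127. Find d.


d = (aₙ - a₁)/(n-1)
= (127 - 23)/(27-1)
= 104/26 = 4

d = 4


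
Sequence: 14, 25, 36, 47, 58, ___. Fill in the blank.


Pattern: arithmetic (d=11)
Terms: 14, 25, 36, 47, 58
Next term = 69

Next term = 69


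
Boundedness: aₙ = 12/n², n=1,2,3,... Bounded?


a₁ = 12, a₂ = 12/4, a₃ = 12/9, ...
0 < aₙ ≤ 12 for all n ≥ 1
The sequence IS bounded

Bounded (0 < aₙ ≤ 12)


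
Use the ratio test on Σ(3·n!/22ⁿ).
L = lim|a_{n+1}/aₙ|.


aₙ = 3·n!/22^n
a_{n+1}/aₙ = (n+1)!/22^(n+1) × 22^n/n!  (constant 3 cancels)
= (n+1)/22
L = lim(n→∞) (n+1)/22 = ∞
L > 1 → series DIVERGES

Diverges (ratio test: L = ∞ > 1)


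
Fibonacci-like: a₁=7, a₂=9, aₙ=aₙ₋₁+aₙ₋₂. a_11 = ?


Computing iteratively: 7, 9, 16, 25, 41, 66, 107, 173, 280, 453, 733
a_11 = 733

a_11 = 733


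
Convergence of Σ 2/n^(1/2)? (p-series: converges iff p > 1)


p-series test: Σ c/n^p converges if p > 1, diverges if p ≤ 1 (constant c > 0 doesn't affect convergence).
p = 1/2
1/2 ≤ 1 → DIVERGES

Diverges (p = 1/2 ≤ 1)


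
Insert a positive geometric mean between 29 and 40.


GM = √(29×40) = √1160 = 34.0588

GM = 34.0588


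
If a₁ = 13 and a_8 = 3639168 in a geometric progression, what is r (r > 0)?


r^(n-1) = aₙ/a₁
r^7 = 3639168/13 = 279936
r = 279936^(1/7)
= 6

r = 6


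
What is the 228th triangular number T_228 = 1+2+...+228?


n(n+1)/2 = 228×229/2 = 52212/2 = 26106

Σk = 26106


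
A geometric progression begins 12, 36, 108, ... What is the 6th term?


aₙ = a₁·r^(n-1)
= 12×3^5
= 12×243
= 2916

a_6 = 2916


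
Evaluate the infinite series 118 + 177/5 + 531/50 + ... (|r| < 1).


S∞ = a₁/(1-r) = 118/(1 - 3/10)
= 118/(7/10)
= 1180/7

S∞ = 1180/7


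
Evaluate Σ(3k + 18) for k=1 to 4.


Σ(3k+18) = 3·Σk + 18·n
= 3·10 + 18·4
= 30 + 72 = 102

Σ = 102


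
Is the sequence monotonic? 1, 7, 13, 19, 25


Differences: 6, 6, 6, 6
All differences > 0 → strictly INCREASING

Monotonically increasing


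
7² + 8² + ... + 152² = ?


Σₖ₌7^152 k² = Σₖ₌₁^152 k² − Σₖ₌₁^6 k²
= 152·153·305/6 − 6·7·13/6
= 1182180 − 91 = 1182089

Σk² = 1182089


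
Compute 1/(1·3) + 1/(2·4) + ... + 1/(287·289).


1/(k(k+2)) = (1/2)·(1/k - 1/(k+2)) (partial fractions)
Telescoping: Σ = (1/2)·(1 + 1/2 - 1/288 - 1/289) = 124271/166464

Sum = 124271/166464


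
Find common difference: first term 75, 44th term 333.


d = (aₙ - a₁)/(n-1)
= (333 - 75)/(44-1)
= 258/43 = 6

d = 6


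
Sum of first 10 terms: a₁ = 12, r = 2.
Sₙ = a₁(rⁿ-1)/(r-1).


Sₙ = 12×(2^10 - 1)/(2 - 1)
= 12×(1024 - 1)/1
= 12×1023/1
= 12276

S_10 = 12276


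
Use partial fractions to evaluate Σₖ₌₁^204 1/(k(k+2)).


1/(k(k+2)) = (1/2)·(1/k - 1/(k+2)) (partial fractions)
Telescoping: Σ = (1/2)·(1 + 1/2 - 1/205 - 1/206) = 31467/42230

Sum = 31467/42230


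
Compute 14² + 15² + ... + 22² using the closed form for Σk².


Σₖ₌14^22 k² = Σₖ₌₁^22 k² − Σₖ₌₁^13 k²
= 22·23·45/6 − 13·14·27/6
= 3795 − 819 = 2976

Σk² = 2976


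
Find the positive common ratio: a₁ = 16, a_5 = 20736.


r^(n-1) = aₙ/a₁
r^4 = 20736/16 = 1296
r = 1296^(1/4)
= ±6; taking r > 0 gives r = 6

r = 6


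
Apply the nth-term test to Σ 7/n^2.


lim(n→∞) 7/n^2 = 0
lim aₙ = 0 → nth-term test is INCONCLUSIVE
(Need other tests; this is actually a convergent p-series with p=2 > 1)

Inconclusive (lim aₙ = 0; need another test)


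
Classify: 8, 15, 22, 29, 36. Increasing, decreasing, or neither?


Differences: 7, 7, 7, 7
All differences > 0 → strictly INCREASING

Monotonically increasing


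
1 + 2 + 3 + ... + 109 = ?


n(n+1)/2 = 109×110/2 = 11990/2 = 5995

Σk = 5995


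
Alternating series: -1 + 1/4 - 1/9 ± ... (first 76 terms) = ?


S = -1 + 1/4 - 1/9 + 1/16 - 1/25 + 1/36 - 1/49 + 1/64 ± ...
= -0.8224
(Full series converges to -π²/12 ≈ -0.8225)

S_76 = -0.8224


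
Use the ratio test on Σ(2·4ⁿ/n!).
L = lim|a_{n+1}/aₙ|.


aₙ = 2·4^n/n!
a_{n+1}/aₙ = 4^(n+1)/(n+1)! × n!/4^n  (constant 2 cancels)
= 4/(n+1)
L = lim(n→∞) 4/(n+1) = 0
L < 1 → series CONVERGES

Converges (ratio test: L = 0 < 1)


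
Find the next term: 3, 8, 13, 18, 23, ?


Pattern: arithmetic (d=5)
Terms: 3, 8, 13, 18, 23
Next term = 28

Next term = 28


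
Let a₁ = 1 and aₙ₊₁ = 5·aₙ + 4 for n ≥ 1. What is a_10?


Computing step by step:
a_1 = 1
a_2 = 9
a_3 = 49
a_4 = 249
a_5 = 1249
a_6 = 6249
a_7 = 31249
a_8 = 156249
a_9 = 781249
a_10 = 3906249


a_10 = 3906249


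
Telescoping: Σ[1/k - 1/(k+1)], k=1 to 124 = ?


Telescoping: adjacent terms cancel.
= 1/1 - 1/125
= 1 - 1/125 = 124/125

Sum = 124/125


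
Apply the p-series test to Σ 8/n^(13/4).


p-series test: Σ c/n^p converges if p > 1, diverges if p ≤ 1 (constant c > 0 doesn't affect convergence).
p = 13/4
13/4 > 1 → CONVERGES

Converges (p = 13/4 > 1)


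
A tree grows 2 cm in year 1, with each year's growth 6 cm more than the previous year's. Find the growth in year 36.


aₙ = a₁ + (n-1)d
= 2 + (36-1)×6
= 2 + 210
= 212

a_36 = 212


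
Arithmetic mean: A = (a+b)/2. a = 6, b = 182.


AM = (6 + 182)/2 = 188/2 = 94

AM = 94


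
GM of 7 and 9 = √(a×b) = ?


GM = √(7×9) = √63 = 7.9373

GM = 7.9373


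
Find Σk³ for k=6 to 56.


Σₖ₌6^56 k³ = [56·57/2]² − [5·6/2]²
= 2547216 − 225 = 2546991

Σk³ = 2546991


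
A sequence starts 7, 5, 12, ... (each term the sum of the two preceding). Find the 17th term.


Computing iteratively: 7, 5, 12, 17, 29, 46, 75, 121, 196, 317, 513, 830, ...
a_17 = 9205

a_17 = 9205


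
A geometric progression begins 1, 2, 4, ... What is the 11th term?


aₙ = a₁·r^(n-1)
= 1×2^10
= 1×1024
= 1024

a_11 = 1024


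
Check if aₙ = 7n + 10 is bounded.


aₙ = 7n + 10 → as n→∞, aₙ→∞
No finite upper bound exists
The sequence is UNBOUNDED

Unbounded (aₙ → ∞ as n → ∞)


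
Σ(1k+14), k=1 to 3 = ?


Σ(1k+14) = 1·Σk + 14·n
= 1·6 + 14·3
= 6 + 42 = 48

Σ = 48


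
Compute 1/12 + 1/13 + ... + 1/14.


Σₖ₌12^14 1/k = 1/12 + 1/13 + 1/14
= 253/1092
≈ 0.2317

Sum = 253/1092 ≈ 0.2317


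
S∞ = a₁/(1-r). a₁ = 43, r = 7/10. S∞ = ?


S∞ = a₁/(1-r) = 43/(1 - 7/10)
= 43/(3/10)
= 430/3

S∞ = 430/3


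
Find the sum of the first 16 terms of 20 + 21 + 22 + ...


aₙ = 20 + (16-1)×1 = 35
Sₙ = n(a₁+aₙ)/2 = 16×(20+35)/2
= 16×55/2 = 440

S_16 = 440


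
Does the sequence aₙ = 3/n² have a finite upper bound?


a₁ = 3, a₂ = 3/4, a₃ = 3/9, ...
0 < aₙ ≤ 3 for all n ≥ 1
The sequence IS bounded

Bounded (0 < aₙ ≤ 3)
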